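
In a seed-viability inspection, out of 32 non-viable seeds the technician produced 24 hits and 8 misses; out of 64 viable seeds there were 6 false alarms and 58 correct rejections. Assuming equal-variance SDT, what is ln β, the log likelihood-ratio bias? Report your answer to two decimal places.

H = 24/32 = 0.7500
FA = 6/64 = 0.0938
z(0.7500) = 0.674, z(0.0938) = -1.318
ln β = −½·[z(H)² − z(FA)²] = −0.5 × (0.454 − 1.737) = 0.6415

ln β = 0.64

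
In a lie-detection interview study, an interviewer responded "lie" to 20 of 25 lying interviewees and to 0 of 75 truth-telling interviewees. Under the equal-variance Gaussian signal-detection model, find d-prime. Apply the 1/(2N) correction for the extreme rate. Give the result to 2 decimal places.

d-prime = 3.32

The false-alarm rate is 0/75 = 0, so apply the 1/(2N) correction: FA → 1/(2·75) = 0.00667.
z(H) = z(0.80000) = 0.842
z(FA) = z(0.00667) = -2.475
d' = 0.842 − (-2.475) = 3.317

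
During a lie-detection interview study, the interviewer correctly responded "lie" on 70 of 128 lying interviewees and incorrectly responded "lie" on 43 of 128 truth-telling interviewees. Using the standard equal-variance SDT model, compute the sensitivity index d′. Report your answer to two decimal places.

H = 70/128 = 0.5469
FA = 43/128 = 0.3359
z(H) = 0.118
z(FA) = -0.424
d' = z(H) − z(FA) = 0.118 − (-0.424) = 0.542

d′ = 0.54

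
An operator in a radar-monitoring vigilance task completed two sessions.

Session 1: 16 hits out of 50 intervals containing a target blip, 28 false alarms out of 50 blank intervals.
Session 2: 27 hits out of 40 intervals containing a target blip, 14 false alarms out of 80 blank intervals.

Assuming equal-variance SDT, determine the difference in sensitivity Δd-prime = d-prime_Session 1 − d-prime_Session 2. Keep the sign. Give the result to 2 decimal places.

Session 1: z(0.3200) = -0.468, z(0.5600) = 0.151, d' = -0.619
Session 2: z(0.6750) = 0.454, z(0.1750) = -0.935, d' = 1.389
Δd' = d'_Session 1 − d'_Session 2 = -0.619 − 1.389 = -2.008
Session 2 has the higher sensitivity.

Δd-prime = -2.01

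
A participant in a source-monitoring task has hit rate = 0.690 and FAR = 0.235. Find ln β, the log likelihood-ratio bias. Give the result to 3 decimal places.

Φ⁻¹(H) = Φ⁻¹(0.690) = 0.4959
Φ⁻¹(FA) = Φ⁻¹(0.235) = -0.7225
ln β = −½·[z(H)² − z(FA)²] = −0.5 × (0.2459 − 0.5220) = 0.13805

ln β = 0.138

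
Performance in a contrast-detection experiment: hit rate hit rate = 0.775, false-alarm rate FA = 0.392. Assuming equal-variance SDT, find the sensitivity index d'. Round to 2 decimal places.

z(H) = z(0.775) = 0.7554
z(FA) = z(0.392) = -0.2741
d' = z(H) − z(FA) = 0.7554 − (-0.2741) = 1.0295

d' = 1.03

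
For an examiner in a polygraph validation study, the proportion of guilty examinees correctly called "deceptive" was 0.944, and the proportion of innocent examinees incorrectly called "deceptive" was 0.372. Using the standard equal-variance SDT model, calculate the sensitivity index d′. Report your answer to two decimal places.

d′ = 1.92

Φ⁻¹(H) = Φ⁻¹(0.944) = 1.589
Φ⁻¹(FA) = Φ⁻¹(0.372) = -0.327
d' = z(H) − z(FA) = 1.589 − (-0.327) = 1.916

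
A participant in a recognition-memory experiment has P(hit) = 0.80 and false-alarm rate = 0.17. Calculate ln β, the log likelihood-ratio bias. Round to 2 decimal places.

ln β = 0.10

Φ⁻¹(0.80) = 0.842, Φ⁻¹(0.17) = -0.954
ln β = −½·[z(H)² − z(FA)²] = −0.5 × (0.709 − 0.910) = 0.1005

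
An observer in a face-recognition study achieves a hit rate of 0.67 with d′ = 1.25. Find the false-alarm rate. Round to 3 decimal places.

z(hit rate) = z(0.67) = 0.4399
z(FA) = z(H) − d' = 0.4399 − 1.25 = -0.8101
false-alarm rate = Φ(-0.8101) = 0.2089

false-alarm rate = 0.209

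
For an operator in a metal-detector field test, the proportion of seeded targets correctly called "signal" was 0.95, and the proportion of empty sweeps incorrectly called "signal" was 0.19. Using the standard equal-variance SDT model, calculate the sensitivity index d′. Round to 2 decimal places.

d′ = 2.52

z(H) = 1.645
z(FA) = -0.878
d' = z(H) − z(FA) = 1.645 − (-0.878) = 2.523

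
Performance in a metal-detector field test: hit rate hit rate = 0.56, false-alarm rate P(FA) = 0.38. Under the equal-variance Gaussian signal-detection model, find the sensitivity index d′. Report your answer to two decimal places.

z(H) = 0.1510
z(FA) = -0.3055
d' = z(H) − z(FA) = 0.1510 − (-0.3055) = 0.4565

d′ = 0.46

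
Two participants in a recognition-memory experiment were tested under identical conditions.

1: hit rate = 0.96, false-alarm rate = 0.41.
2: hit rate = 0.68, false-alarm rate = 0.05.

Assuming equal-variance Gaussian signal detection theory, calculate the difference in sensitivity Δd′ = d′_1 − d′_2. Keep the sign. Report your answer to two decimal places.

Δd′ = -0.13

1: z(0.96) = 1.751, z(0.41) = -0.228, d' = 1.979
2: z(0.68) = 0.468, z(0.05) = -1.645, d' = 2.113
Δd' = d'_1 − d'_2 = 1.979 − 2.113 = -0.134
2 has the higher sensitivity.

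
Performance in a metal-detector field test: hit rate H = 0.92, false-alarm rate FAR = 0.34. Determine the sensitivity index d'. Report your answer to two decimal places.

z(H) = 1.405
z(FA) = -0.412
d' = z(H) − z(FA) = 1.405 − (-0.412) = 1.817

d' = 1.82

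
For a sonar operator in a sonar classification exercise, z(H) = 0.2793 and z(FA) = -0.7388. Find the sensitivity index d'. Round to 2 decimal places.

d' = z(H) − z(FA) = 0.2793 − (-0.7388) = 1.0181

d' = 1.02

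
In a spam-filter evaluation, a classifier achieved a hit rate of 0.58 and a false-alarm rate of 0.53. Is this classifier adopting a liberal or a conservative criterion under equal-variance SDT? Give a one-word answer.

liberal

z(H) = 0.202, z(FA) = 0.075
c = −½·(z(H) + z(FA)) = -0.1385
c < 0 → liberal criterion (biased toward responding “yes”).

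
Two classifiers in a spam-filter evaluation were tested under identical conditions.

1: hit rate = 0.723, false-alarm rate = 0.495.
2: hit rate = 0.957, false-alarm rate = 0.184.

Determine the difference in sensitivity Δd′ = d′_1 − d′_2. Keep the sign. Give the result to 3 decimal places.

1: z(0.723) = 0.5918, z(0.495) = -0.0125, d' = 0.6043
2: z(0.957) = 1.7169, z(0.184) = -0.9002, d' = 2.6171
Δd' = d'_1 − d'_2 = 0.6043 − 2.6171 = -2.0128
2 has the higher sensitivity.

Δd′ = -2.013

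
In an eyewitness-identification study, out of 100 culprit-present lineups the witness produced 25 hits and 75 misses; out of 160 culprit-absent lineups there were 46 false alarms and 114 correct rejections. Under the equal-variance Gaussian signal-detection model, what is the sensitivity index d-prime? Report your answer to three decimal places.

d-prime = -0.114

H = 25/100 = 0.2500
FA = 46/160 = 0.2875
Φ⁻¹(H) = -0.6745
Φ⁻¹(FA) = -0.5607
d' = z(H) − z(FA) = -0.6745 − (-0.5607) = -0.1138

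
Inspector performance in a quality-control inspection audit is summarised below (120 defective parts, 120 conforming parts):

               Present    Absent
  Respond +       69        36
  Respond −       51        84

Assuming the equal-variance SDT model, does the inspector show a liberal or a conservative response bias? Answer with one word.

conservative

z(H) = 0.189, z(FA) = -0.524
c = −½·(z(H) + z(FA)) = 0.1675
c > 0 → conservative criterion (biased toward responding “no”).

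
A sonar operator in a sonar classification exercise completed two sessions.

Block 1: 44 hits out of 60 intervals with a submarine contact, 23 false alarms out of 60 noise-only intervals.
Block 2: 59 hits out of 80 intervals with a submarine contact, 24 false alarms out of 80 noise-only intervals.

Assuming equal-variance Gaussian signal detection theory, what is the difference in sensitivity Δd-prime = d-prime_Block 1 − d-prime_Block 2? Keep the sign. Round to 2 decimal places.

Δd-prime = -0.24

Block 1: z(0.7333) = 0.623, z(0.3833) = -0.297, d' = 0.920
Block 2: z(0.7375) = 0.636, z(0.3000) = -0.524, d' = 1.160
Δd' = d'_Block 1 − d'_Block 2 = 0.920 − 1.160 = -0.240
Block 2 has the higher sensitivity.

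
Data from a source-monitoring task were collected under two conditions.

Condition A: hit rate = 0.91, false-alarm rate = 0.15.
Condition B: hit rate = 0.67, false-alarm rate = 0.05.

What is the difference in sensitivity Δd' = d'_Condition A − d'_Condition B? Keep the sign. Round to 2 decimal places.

Δd' = 0.29

Condition A: z(0.91) = 1.341, z(0.15) = -1.036, d' = 2.377
Condition B: z(0.67) = 0.440, z(0.05) = -1.645, d' = 2.085
Δd' = d'_Condition A − d'_Condition B = 2.377 − 2.085 = 0.292
Condition A has the higher sensitivity.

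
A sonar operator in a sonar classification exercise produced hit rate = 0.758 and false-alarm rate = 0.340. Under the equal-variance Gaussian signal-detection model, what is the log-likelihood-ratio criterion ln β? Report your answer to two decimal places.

z(H) = 0.700
z(FA) = -0.412
ln β = −½·[z(H)² − z(FA)²] = −0.5 × (0.490 − 0.170) = -0.160

ln β = -0.16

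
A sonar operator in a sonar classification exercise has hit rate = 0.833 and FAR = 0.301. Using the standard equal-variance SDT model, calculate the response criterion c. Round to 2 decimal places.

Φ⁻¹(H) = Φ⁻¹(0.833) = 0.966
Φ⁻¹(FA) = Φ⁻¹(0.301) = -0.522
c = −½·[z(H) + z(FA)] = −0.5 × (0.966 + (-0.522)) = -0.222
c < 0: the sonar operator has a liberal response bias.

c = -0.22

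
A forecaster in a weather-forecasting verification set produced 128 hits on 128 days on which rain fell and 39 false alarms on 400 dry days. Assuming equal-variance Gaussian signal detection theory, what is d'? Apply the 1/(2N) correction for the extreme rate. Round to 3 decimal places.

The hit rate is 128/128 = 1, so apply the 1/(2N) correction: H → 1 − 1/(2·128) = 0.99609.
z(H) = z(0.99609) = 2.6597
z(FA) = z(0.09750) = -1.2959
d' = 2.6597 − (-1.2959) = 3.9556

d' = 3.956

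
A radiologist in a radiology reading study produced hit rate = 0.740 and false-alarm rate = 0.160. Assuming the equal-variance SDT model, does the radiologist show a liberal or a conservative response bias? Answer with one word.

z(H) = 0.643, z(FA) = -0.994
c = −½·(z(H) + z(FA)) = 0.1755
c > 0 → conservative criterion (biased toward responding “no”).

conservative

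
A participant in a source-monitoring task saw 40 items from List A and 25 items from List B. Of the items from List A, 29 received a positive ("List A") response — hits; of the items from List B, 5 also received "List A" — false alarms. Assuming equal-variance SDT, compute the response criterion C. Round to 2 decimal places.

C = 0.12

H = 29/40 = 0.7250
FA = 5/25 = 0.2000
z(H) = z(0.7250) = 0.598
z(FA) = z(0.2000) = -0.842
c = −½·[z(H) + z(FA)] = −0.5 × (0.598 + (-0.842)) = 0.122
c > 0: the participant has a conservative response bias.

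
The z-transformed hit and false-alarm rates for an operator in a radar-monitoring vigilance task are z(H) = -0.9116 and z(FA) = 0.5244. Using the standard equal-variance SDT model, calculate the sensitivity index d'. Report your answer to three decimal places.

d' = -1.436

d' = z(H) − z(FA) = -0.9116 − 0.5244 = -1.4360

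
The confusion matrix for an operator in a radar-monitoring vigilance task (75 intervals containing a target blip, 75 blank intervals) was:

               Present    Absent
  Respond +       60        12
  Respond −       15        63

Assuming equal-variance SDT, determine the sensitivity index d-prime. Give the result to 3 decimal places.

H = 60/75 = 0.8000
FA = 12/75 = 0.1600
z(H) = z(0.8000) = 0.8416
z(FA) = z(0.1600) = -0.9945
d' = z(H) − z(FA) = 0.8416 − (-0.9945) = 1.8361

d-prime = 1.836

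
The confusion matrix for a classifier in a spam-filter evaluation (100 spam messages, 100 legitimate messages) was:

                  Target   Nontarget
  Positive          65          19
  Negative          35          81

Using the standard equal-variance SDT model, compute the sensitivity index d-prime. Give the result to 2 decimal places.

H = 65/100 = 0.6500
FA = 19/100 = 0.1900
z(H) = 0.3853
z(FA) = -0.8779
d' = z(H) − z(FA) = 0.3853 − (-0.8779) = 1.2632

d-prime = 1.26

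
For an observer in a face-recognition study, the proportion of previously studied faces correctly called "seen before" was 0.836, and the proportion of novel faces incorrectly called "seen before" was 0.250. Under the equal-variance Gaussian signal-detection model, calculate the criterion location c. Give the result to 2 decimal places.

c = -0.15

z(0.836) = 0.978, z(0.250) = -0.674
c = −½·[z(H) + z(FA)] = −0.5 × (0.978 + (-0.674)) = -0.152
c < 0: the observer has a liberal response bias.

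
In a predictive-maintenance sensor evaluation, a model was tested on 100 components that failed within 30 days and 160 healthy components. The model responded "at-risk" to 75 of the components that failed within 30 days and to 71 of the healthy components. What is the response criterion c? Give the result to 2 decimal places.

H = 75/100 = 0.7500
FA = 71/160 = 0.4437
Φ⁻¹(H) = Φ⁻¹(0.7500) = 0.6745
Φ⁻¹(FA) = Φ⁻¹(0.4437) = -0.1416
c = −½·[z(H) + z(FA)] = −0.5 × (0.6745 + (-0.1416)) = -0.26645
c < 0: the model has a liberal response bias.

c = -0.27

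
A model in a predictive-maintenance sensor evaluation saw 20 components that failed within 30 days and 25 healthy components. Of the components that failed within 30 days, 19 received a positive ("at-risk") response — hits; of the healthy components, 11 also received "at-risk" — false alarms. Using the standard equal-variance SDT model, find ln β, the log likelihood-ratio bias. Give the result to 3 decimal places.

H = 19/20 = 0.9500
FA = 11/25 = 0.4400
z(0.9500) = 1.6449, z(0.4400) = -0.1510
ln β = −½·[z(H)² − z(FA)²] = −0.5 × (2.7057 − 0.0228) = -1.34145

ln β = -1.341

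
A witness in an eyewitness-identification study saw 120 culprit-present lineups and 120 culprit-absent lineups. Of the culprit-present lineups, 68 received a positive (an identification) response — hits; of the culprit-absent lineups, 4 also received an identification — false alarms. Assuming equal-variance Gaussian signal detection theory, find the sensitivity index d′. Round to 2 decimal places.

H = 68/120 = 0.5667
FA = 4/120 = 0.0333
z(H) = z(0.5667) = 0.1680
z(FA) = z(0.0333) = -1.8344
d' = z(H) − z(FA) = 0.1680 − (-1.8344) = 2.0024

d′ = 2.00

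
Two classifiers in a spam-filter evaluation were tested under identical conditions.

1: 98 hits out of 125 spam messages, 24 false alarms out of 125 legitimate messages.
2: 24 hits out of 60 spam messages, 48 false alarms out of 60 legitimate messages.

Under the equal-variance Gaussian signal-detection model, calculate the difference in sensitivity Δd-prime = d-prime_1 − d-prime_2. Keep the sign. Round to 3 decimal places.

1: z(0.7840) = 0.7858, z(0.1920) = -0.8705, d' = 1.6563
2: z(0.4000) = -0.2533, z(0.8000) = 0.8416, d' = -1.0949
Δd' = d'_1 − d'_2 = 1.6563 − (-1.0949) = 2.7512
1 has the higher sensitivity.

Δd-prime = 2.751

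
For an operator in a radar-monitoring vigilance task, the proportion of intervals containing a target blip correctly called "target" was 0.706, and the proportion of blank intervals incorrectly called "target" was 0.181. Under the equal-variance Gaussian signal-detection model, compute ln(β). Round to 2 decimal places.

Φ⁻¹(H) = Φ⁻¹(0.706) = 0.542
Φ⁻¹(FA) = Φ⁻¹(0.181) = -0.912
ln β = −½·[z(H)² − z(FA)²] = −0.5 × (0.294 − 0.832) = 0.269

ln β = 0.27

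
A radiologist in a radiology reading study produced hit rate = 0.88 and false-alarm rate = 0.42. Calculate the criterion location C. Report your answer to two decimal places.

C = -0.49

Φ⁻¹(0.88) = 1.175, Φ⁻¹(0.42) = -0.202
c = −½·[z(H) + z(FA)] = −0.5 × (1.175 + (-0.202)) = -0.4865
c < 0: the radiologist has a liberal response bias.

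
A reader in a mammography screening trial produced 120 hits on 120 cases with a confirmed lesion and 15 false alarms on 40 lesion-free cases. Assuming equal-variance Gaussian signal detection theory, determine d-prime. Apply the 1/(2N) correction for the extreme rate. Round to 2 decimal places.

The hit rate is 120/120 = 1, so apply the 1/(2N) correction: H → 1 − 1/(2·120) = 0.99583.
z(H) = z(0.99583) = 2.638
z(FA) = z(0.37500) = -0.319
d' = 2.638 − (-0.319) = 2.957

d-prime = 2.96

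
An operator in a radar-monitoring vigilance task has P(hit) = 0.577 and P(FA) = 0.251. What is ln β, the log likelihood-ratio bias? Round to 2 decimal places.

z(H) = z(0.577) = 0.194
z(FA) = z(0.251) = -0.671
ln β = −½·[z(H)² − z(FA)²] = −0.5 × (0.038 − 0.450) = 0.206

ln β = 0.21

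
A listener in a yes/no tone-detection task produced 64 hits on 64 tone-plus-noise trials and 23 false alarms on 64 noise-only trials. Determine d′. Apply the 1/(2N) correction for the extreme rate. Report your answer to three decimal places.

The hit rate is 64/64 = 1, so apply the 1/(2N) correction: H → 1 − 1/(2·64) = 0.99219.
z(H) = z(0.99219) = 2.4177
z(FA) = z(0.35938) = -0.3601
d' = 2.4177 − (-0.3601) = 2.7778

d′ = 2.778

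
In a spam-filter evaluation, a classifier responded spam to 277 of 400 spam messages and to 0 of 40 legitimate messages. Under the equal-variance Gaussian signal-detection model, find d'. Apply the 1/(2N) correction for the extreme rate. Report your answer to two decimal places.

The false-alarm rate is 0/40 = 0, so apply the 1/(2N) correction: FA → 1/(2·40) = 0.01250.
z(H) = z(0.69250) = 0.503
z(FA) = z(0.01250) = -2.241
d' = 0.503 − (-2.241) = 2.744

d' = 2.74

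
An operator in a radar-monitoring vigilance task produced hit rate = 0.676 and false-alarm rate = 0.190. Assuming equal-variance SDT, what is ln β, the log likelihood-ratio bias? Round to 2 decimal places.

ln β = 0.28

z(H) = 0.457
z(FA) = -0.878
ln β = −½·[z(H)² − z(FA)²] = −0.5 × (0.209 − 0.771) = 0.281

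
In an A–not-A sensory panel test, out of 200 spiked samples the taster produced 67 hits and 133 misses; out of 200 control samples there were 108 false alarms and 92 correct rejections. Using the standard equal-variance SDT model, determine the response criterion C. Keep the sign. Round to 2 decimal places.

C = 0.16

H = 67/200 = 0.3350
FA = 108/200 = 0.5400
z(0.3350) = -0.4261, z(0.5400) = 0.1004
c = −½·[z(H) + z(FA)] = −0.5 × (-0.4261 + 0.1004) = 0.16285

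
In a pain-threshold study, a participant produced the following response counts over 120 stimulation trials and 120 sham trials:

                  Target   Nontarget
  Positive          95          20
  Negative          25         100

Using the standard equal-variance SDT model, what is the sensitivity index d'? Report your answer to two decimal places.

d' = 1.78

H = 95/120 = 0.7917
FA = 20/120 = 0.1667
Φ⁻¹(H) = 0.8123
Φ⁻¹(FA) = -0.9673
d' = z(H) − z(FA) = 0.8123 − (-0.9673) = 1.7796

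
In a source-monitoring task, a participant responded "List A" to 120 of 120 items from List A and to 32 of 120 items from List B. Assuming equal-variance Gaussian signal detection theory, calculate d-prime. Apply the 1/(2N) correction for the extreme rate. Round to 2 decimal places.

d-prime = 3.26

The hit rate is 120/120 = 1, so apply the 1/(2N) correction: H → 1 − 1/(2·120) = 0.99583.
z(H) = z(0.99583) = 2.638
z(FA) = z(0.26667) = -0.623
d' = 2.638 − (-0.623) = 3.261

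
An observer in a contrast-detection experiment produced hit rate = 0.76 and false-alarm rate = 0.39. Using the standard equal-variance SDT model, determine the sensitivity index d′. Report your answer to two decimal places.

d′ = 0.99

Φ⁻¹(H) = 0.7063
Φ⁻¹(FA) = -0.2793
d' = z(H) − z(FA) = 0.7063 − (-0.2793) = 0.9856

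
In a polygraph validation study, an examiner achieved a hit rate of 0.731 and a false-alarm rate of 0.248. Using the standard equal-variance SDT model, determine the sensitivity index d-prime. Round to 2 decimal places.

Φ⁻¹(H) = Φ⁻¹(0.731) = 0.6158
Φ⁻¹(FA) = Φ⁻¹(0.248) = -0.6808
d' = z(H) − z(FA) = 0.6158 − (-0.6808) = 1.2966

d-prime = 1.30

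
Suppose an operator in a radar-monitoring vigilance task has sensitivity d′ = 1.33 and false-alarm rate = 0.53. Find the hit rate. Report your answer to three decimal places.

hit rate = 0.920

z(false-alarm rate) = z(0.53) = 0.0753
z(H) = z(FA) + d' = 0.0753 + 1.33 = 1.4053
hit rate = Φ(1.4053) = 0.9200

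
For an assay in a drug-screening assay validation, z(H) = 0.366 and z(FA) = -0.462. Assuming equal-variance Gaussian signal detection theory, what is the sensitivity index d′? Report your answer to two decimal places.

d' = z(H) − z(FA) = 0.366 − (-0.462) = 0.828

d′ = 0.83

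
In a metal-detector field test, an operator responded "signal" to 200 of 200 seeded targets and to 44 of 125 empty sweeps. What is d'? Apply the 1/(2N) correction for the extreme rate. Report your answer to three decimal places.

d' = 3.187

The hit rate is 200/200 = 1, so apply the 1/(2N) correction: H → 1 − 1/(2·200) = 0.99750.
z(H) = z(0.99750) = 2.8070
z(FA) = z(0.35200) = -0.3799
d' = 2.8070 − (-0.3799) = 3.1869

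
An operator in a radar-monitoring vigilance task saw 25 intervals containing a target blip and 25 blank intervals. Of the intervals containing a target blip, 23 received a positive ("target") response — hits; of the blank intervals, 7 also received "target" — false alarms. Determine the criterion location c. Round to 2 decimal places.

c = -0.41

H = 23/25 = 0.9200
FA = 7/25 = 0.2800
z(0.9200) = 1.4051, z(0.2800) = -0.5828
c = −½·[z(H) + z(FA)] = −0.5 × (1.4051 + (-0.5828)) = -0.41115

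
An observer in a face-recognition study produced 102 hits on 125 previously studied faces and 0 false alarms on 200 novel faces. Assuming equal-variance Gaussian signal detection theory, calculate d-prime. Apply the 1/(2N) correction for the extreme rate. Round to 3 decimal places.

The false-alarm rate is 0/200 = 0, so apply the 1/(2N) correction: FA → 1/(2·200) = 0.00250.
z(H) = z(0.81600) = 0.9002
z(FA) = z(0.00250) = -2.8070
d' = 0.9002 − (-2.8070) = 3.7072

d-prime = 3.707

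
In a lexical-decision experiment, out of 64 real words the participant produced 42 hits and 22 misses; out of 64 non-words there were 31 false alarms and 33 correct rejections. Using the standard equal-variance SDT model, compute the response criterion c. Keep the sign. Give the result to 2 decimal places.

H = 42/64 = 0.6562
FA = 31/64 = 0.4844
z(0.6562) = 0.4021, z(0.4844) = -0.0391
c = −½·[z(H) + z(FA)] = −0.5 × (0.4021 + (-0.0391)) = -0.1815
c < 0: the participant has a liberal response bias.

c = -0.18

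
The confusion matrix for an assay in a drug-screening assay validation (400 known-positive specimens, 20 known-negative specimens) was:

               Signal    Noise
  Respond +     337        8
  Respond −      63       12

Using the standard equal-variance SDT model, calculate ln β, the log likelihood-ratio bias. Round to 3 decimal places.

H = 337/400 = 0.8425
FA = 8/20 = 0.4000
z(H) = z(0.8425) = 1.0048
z(FA) = z(0.4000) = -0.2533
ln β = −½·[z(H)² − z(FA)²] = −0.5 × (1.0096 − 0.0642) = -0.4727

ln β = -0.473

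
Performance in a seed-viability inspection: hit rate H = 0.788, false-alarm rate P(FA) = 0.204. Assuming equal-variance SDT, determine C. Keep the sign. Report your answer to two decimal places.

z(H) = z(0.788) = 0.7995
z(FA) = z(0.204) = -0.8274
c = −½·[z(H) + z(FA)] = −0.5 × (0.7995 + (-0.8274)) = 0.01395

C = 0.01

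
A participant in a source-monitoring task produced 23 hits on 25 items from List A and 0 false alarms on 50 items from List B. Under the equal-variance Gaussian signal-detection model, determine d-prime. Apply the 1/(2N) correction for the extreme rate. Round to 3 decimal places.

The false-alarm rate is 0/50 = 0, so apply the 1/(2N) correction: FA → 1/(2·50) = 0.01000.
z(H) = z(0.92000) = 1.4051
z(FA) = z(0.01000) = -2.3263
d' = 1.4051 − (-2.3263) = 3.7314

d-prime = 3.731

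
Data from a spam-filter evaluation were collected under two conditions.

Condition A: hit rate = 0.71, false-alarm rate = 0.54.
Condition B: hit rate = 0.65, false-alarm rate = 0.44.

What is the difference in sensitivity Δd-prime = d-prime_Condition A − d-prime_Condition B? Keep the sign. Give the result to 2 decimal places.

Δd-prime = -0.08

Condition A: z(0.71) = 0.553, z(0.54) = 0.100, d' = 0.453
Condition B: z(0.65) = 0.385, z(0.44) = -0.151, d' = 0.536
Δd' = d'_Condition A − d'_Condition B = 0.453 − 0.536 = -0.083
Condition B has the higher sensitivity.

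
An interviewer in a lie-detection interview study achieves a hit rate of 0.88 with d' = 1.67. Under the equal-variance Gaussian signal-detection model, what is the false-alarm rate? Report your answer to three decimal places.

z(hit rate) = z(0.88) = 1.1750
z(FA) = z(H) − d' = 1.1750 − 1.67 = -0.4950
false-alarm rate = Φ(-0.4950) = 0.3103

false-alarm rate = 0.310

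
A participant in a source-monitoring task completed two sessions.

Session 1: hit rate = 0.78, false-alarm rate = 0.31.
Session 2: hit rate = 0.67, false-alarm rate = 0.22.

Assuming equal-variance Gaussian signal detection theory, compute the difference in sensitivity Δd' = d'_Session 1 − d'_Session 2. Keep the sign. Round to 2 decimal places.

Session 1: z(0.78) = 0.772, z(0.31) = -0.496, d' = 1.268
Session 2: z(0.67) = 0.440, z(0.22) = -0.772, d' = 1.212
Δd' = d'_Session 1 − d'_Session 2 = 1.268 − 1.212 = 0.056
Session 1 has the higher sensitivity.

Δd' = 0.06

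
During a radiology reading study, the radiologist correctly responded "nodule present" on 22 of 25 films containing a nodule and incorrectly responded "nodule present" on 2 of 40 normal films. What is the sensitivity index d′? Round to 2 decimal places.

d′ = 2.82

H = 22/25 = 0.8800
FA = 2/40 = 0.0500
z(H) = z(0.8800) = 1.1750
z(FA) = z(0.0500) = -1.6449
d' = z(H) − z(FA) = 1.1750 − (-1.6449) = 2.8199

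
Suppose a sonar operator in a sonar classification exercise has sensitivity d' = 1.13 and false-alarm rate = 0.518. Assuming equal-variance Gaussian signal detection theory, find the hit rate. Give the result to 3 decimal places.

hit rate = 0.880

z(false-alarm rate) = z(0.518) = 0.0451
z(H) = z(FA) + d' = 0.0451 + 1.13 = 1.1751
hit rate = Φ(1.1751) = 0.8800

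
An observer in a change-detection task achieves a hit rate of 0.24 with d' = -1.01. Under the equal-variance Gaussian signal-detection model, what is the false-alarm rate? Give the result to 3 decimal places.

z(hit rate) = z(0.24) = -0.7063
z(FA) = z(H) − d' = -0.7063 − (-1.01) = 0.3037
false-alarm rate = Φ(0.3037) = 0.6193

false-alarm rate = 0.619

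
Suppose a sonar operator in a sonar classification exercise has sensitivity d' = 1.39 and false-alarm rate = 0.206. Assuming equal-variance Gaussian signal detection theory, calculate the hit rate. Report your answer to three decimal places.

hit rate = 0.716

z(false-alarm rate) = z(0.206) = -0.8204
z(H) = z(FA) + d' = -0.8204 + 1.39 = 0.5696
hit rate = Φ(0.5696) = 0.7155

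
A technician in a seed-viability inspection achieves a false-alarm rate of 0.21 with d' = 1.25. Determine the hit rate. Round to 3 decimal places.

z(false-alarm rate) = z(0.21) = -0.8064
z(H) = z(FA) + d' = -0.8064 + 1.25 = 0.4436
hit rate = Φ(0.4436) = 0.6713

hit rate = 0.671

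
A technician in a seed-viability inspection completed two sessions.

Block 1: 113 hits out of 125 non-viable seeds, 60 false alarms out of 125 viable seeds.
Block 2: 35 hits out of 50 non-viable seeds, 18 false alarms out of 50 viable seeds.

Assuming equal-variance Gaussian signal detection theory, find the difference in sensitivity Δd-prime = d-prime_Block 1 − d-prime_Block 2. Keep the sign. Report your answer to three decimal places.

Block 1: z(0.9040) = 1.3047, z(0.4800) = -0.0502, d' = 1.3549
Block 2: z(0.7000) = 0.5244, z(0.3600) = -0.3585, d' = 0.8829
Δd' = d'_Block 1 − d'_Block 2 = 1.3549 − 0.8829 = 0.4720
Block 1 has the higher sensitivity.

Δd-prime = 0.472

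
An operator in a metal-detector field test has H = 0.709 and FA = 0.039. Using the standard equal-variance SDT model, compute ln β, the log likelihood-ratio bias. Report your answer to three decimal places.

ln β = 1.402

Φ⁻¹(H) = Φ⁻¹(0.709) = 0.5505
Φ⁻¹(FA) = Φ⁻¹(0.039) = -1.7624
ln β = −½·[z(H)² − z(FA)²] = −0.5 × (0.3031 − 3.1061) = 1.4015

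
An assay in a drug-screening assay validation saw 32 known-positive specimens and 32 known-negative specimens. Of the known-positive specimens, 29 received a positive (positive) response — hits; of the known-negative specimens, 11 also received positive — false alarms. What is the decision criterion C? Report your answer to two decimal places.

H = 29/32 = 0.9062
FA = 11/32 = 0.3438
Φ⁻¹(H) = 1.3177
Φ⁻¹(FA) = -0.4021
c = −½·[z(H) + z(FA)] = −0.5 × (1.3177 + (-0.4021)) = -0.4578
c < 0: the assay has a liberal response bias.

C = -0.46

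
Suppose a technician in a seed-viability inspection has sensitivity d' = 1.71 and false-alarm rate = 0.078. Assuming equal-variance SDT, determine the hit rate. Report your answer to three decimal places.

hit rate = 0.615

z(false-alarm rate) = z(0.078) = -1.4187
z(H) = z(FA) + d' = -1.4187 + 1.71 = 0.2913
hit rate = Φ(0.2913) = 0.6146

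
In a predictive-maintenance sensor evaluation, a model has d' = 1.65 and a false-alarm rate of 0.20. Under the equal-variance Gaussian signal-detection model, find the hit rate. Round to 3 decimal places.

hit rate = 0.791

z(false-alarm rate) = z(0.20) = -0.8416
z(H) = z(FA) + d' = -0.8416 + 1.65 = 0.8084
hit rate = Φ(0.8084) = 0.7906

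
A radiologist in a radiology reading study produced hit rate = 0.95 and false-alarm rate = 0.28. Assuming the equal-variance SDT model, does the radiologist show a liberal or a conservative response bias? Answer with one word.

z(H) = 1.645, z(FA) = -0.583
c = −½·(z(H) + z(FA)) = -0.531
c < 0 → liberal criterion (biased toward responding “yes”).

liberal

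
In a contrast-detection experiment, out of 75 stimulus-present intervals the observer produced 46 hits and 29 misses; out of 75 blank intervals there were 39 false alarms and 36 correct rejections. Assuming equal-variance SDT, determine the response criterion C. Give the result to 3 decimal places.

C = -0.169

H = 46/75 = 0.6133
FA = 39/75 = 0.5200
z(H) = z(0.6133) = 0.2879
z(FA) = z(0.5200) = 0.0502
c = −½·[z(H) + z(FA)] = −0.5 × (0.2879 + 0.0502) = -0.16905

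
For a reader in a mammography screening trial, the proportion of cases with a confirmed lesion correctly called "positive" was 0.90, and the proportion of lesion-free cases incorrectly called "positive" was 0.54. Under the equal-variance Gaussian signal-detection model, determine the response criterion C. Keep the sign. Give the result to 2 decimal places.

C = -0.69

z(H) = z(0.90) = 1.2816
z(FA) = z(0.54) = 0.1004
c = −½·[z(H) + z(FA)] = −0.5 × (1.2816 + 0.1004) = -0.6910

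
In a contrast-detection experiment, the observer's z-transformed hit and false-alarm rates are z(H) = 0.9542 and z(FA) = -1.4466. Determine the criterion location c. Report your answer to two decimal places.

c = 0.25

c = −½·[z(H) + z(FA)] = −½·(0.9542 + (-1.4466)) = 0.2462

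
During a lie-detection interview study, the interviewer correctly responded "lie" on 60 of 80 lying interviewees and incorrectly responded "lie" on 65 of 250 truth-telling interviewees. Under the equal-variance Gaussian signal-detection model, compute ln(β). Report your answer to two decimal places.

H = 60/80 = 0.7500
FA = 65/250 = 0.2600
z(H) = 0.674
z(FA) = -0.643
ln β = −½·[z(H)² − z(FA)²] = −0.5 × (0.454 − 0.413) = -0.0205

ln β = -0.02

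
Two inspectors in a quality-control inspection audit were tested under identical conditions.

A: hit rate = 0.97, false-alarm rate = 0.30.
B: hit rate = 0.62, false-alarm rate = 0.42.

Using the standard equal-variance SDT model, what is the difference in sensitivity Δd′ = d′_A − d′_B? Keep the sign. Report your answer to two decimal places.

Δd′ = 1.90

A: z(0.97) = 1.881, z(0.30) = -0.524, d' = 2.405
B: z(0.62) = 0.305, z(0.42) = -0.202, d' = 0.507
Δd' = d'_A − d'_B = 2.405 − 0.507 = 1.898
A has the higher sensitivity.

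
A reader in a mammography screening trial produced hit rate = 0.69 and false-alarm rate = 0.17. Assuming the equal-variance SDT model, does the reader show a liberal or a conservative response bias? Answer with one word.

z(H) = 0.496, z(FA) = -0.954
c = −½·(z(H) + z(FA)) = 0.229
c > 0 → conservative criterion (biased toward responding “no”).

conservative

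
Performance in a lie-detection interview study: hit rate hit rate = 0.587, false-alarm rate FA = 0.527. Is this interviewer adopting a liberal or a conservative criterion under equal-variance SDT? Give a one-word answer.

liberal

z(H) = 0.220, z(FA) = 0.068
c = −½·(z(H) + z(FA)) = -0.144
c < 0 → liberal criterion (biased toward responding “yes”).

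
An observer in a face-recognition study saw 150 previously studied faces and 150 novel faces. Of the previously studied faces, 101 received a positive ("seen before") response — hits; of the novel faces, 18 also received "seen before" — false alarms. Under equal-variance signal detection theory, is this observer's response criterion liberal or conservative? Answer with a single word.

z(H) = 0.449, z(FA) = -1.175
c = −½·(z(H) + z(FA)) = 0.363
c > 0 → conservative criterion (biased toward responding “no”).

conservative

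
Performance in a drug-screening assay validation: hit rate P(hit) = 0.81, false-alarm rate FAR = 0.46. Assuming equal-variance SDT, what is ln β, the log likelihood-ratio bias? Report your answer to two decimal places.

z(H) = z(0.81) = 0.878
z(FA) = z(0.46) = -0.100
ln β = −½·[z(H)² − z(FA)²] = −0.5 × (0.771 − 0.010) = -0.3805

ln β = -0.38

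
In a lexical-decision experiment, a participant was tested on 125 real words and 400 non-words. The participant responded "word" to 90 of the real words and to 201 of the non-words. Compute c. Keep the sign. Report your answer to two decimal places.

c = -0.29

H = 90/125 = 0.7200
FA = 201/400 = 0.5025
Φ⁻¹(0.7200) = 0.5828, Φ⁻¹(0.5025) = 0.0063
c = −½·[z(H) + z(FA)] = −0.5 × (0.5828 + 0.0063) = -0.29455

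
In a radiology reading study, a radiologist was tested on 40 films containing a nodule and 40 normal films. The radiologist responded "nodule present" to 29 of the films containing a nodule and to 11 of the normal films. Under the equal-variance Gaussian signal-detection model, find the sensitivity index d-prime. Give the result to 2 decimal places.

H = 29/40 = 0.7250
FA = 11/40 = 0.2750
z(H) = 0.5978
z(FA) = -0.5978
d' = z(H) − z(FA) = 0.5978 − (-0.5978) = 1.1956

d-prime = 1.20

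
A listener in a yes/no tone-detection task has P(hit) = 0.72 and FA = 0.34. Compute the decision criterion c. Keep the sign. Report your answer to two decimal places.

z(H) = 0.583
z(FA) = -0.412
c = −½·[z(H) + z(FA)] = −0.5 × (0.583 + (-0.412)) = -0.0855

c = -0.09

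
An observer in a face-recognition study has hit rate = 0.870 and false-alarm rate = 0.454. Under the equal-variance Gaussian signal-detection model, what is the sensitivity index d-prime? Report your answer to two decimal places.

z(H) = 1.126
z(FA) = -0.116
d' = z(H) − z(FA) = 1.126 − (-0.116) = 1.242

d-prime = 1.24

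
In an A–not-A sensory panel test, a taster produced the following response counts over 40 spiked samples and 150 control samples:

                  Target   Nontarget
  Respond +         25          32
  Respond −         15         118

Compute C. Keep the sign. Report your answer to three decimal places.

H = 25/40 = 0.6250
FA = 32/150 = 0.2133
z(H) = z(0.6250) = 0.3186
z(FA) = z(0.2133) = -0.7950
c = −½·[z(H) + z(FA)] = −0.5 × (0.3186 + (-0.7950)) = 0.2382

C = 0.238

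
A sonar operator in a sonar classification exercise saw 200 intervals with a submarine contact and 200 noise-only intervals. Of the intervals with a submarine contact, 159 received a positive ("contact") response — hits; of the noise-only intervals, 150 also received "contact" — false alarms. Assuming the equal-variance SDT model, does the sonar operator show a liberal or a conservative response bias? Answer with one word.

z(H) = 0.824, z(FA) = 0.674
c = −½·(z(H) + z(FA)) = -0.749
c < 0 → liberal criterion (biased toward responding “yes”).

liberal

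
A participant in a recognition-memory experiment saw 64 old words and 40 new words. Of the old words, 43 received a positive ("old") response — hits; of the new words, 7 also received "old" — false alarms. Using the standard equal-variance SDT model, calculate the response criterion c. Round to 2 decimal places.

c = 0.24

H = 43/64 = 0.6719
FA = 7/40 = 0.1750
Φ⁻¹(H) = 0.4452
Φ⁻¹(FA) = -0.9346
c = −½·[z(H) + z(FA)] = −0.5 × (0.4452 + (-0.9346)) = 0.2447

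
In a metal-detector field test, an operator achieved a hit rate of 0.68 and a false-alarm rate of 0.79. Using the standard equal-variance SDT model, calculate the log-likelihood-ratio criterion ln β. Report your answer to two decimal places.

ln β = 0.22

z(H) = 0.468
z(FA) = 0.806
ln β = −½·[z(H)² − z(FA)²] = −0.5 × (0.219 − 0.650) = 0.2155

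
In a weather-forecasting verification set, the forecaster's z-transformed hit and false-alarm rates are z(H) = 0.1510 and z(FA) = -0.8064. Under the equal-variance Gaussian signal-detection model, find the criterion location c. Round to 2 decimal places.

c = 0.33

c = −½·[z(H) + z(FA)] = −½·(0.1510 + (-0.8064)) = 0.3277
c > 0: the forecaster has a conservative response bias.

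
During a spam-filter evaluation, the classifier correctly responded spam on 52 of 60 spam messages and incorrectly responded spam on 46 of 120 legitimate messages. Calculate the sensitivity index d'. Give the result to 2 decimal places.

d' = 1.41

H = 52/60 = 0.8667
FA = 46/120 = 0.3833
z(H) = z(0.8667) = 1.111
z(FA) = z(0.3833) = -0.297
d' = z(H) − z(FA) = 1.111 − (-0.297) = 1.408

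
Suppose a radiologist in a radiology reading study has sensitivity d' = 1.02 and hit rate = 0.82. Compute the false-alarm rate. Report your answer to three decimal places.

z(hit rate) = z(0.82) = 0.9154
z(FA) = z(H) − d' = 0.9154 − 1.02 = -0.1046
false-alarm rate = Φ(-0.1046) = 0.4583

false-alarm rate = 0.458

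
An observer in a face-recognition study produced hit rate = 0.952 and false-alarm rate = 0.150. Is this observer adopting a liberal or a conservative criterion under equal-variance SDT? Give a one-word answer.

z(H) = 1.665, z(FA) = -1.036
c = −½·(z(H) + z(FA)) = -0.3145
c < 0 → liberal criterion (biased toward responding “yes”).

liberal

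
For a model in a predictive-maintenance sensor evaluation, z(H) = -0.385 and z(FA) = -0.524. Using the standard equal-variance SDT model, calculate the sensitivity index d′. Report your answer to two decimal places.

d′ = 0.14

d' = z(H) − z(FA) = -0.385 − (-0.524) = 0.139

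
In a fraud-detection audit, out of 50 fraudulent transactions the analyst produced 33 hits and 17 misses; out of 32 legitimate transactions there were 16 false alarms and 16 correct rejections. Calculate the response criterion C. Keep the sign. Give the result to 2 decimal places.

C = -0.21

H = 33/50 = 0.6600
FA = 16/32 = 0.5000
z(H) = 0.412
z(FA) = 0.000
c = −½·[z(H) + z(FA)] = −0.5 × (0.412 + 0.000) = -0.206
c < 0: the analyst has a liberal response bias.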